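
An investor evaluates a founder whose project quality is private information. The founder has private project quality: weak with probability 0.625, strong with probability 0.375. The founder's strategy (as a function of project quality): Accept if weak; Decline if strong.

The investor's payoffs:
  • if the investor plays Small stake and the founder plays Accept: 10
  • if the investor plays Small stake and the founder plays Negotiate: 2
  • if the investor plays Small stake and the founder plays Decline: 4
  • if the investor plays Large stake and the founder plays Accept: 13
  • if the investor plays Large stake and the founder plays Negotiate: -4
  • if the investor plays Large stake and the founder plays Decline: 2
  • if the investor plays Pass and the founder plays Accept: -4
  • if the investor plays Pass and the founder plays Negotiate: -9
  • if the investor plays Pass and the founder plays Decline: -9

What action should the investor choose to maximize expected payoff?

Large stake

E[Small stake] = 0.625·(10) + 0.375·(4) = 7.75
E[Large stake] = 0.625·(13) + 0.375·(2) = 8.875
E[Pass] = 0.625·(-4) + 0.375·(-9) = -5.875
Best response: Large stake (8.875 is the largest).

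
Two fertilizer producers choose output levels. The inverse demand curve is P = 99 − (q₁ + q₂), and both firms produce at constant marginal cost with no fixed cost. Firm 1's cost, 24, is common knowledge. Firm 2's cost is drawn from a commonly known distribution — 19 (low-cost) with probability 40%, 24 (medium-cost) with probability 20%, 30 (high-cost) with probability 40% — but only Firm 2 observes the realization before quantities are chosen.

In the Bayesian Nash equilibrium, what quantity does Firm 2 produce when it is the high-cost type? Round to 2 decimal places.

21.93

Type-c best response for Firm 2: q₂(c) = (99 − c)/2 − q₁/2.
Firm 1 maximizes expected profit; its first-order condition is 99 − 2q₁ − E[q₂] − 24 = 0.
Substituting E[q₂] and solving: E[c₂] = 24.4, so q₁ = (99 − 2·24 + 24.4)/3 = 25.1333.
q₂(high-cost) = (99 − 30 − 25.1333)/2 = 21.9333.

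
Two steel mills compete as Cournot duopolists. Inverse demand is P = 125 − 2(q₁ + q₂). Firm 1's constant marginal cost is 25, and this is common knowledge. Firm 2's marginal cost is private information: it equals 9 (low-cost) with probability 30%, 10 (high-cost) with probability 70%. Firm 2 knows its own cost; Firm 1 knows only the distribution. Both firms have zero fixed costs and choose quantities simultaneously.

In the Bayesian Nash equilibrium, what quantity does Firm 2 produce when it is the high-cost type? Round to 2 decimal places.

Firm 2 with cost c maximizes (125 − 2(q₁+q₂) − c)·q₂, giving q₂(c) = (125 − c − 2q₁)/4.
E[c₂] = 0.3·9 + 0.7·10 = 9.7
Firm 1's FOC against E[q₂] yields q₁ = (125 − 2·25 + E[c₂])/6 = (125 − 50 + 9.7)/6 = 14.1167.
q₂(high-cost) = (125 − 10 − 2·14.1167)/4 = 21.6917.

21.69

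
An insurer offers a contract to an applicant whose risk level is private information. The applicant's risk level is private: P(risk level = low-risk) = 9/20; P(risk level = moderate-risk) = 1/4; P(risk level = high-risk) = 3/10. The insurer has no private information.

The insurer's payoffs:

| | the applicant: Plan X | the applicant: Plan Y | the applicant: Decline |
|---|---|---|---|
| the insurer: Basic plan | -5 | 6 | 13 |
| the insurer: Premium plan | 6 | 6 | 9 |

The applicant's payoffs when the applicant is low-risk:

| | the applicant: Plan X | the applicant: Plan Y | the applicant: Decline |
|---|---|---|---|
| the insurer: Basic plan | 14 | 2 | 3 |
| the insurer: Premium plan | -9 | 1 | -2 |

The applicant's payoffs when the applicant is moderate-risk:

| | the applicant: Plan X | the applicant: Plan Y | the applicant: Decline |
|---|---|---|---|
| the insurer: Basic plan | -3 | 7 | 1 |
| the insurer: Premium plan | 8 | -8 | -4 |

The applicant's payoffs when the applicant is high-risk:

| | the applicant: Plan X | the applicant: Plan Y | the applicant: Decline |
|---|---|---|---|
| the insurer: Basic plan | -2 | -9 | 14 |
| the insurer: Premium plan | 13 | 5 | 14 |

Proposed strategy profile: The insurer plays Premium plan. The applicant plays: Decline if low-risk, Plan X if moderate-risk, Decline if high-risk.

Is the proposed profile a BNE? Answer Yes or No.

No

A profile is a BNE iff every type of every player is best-responding given beliefs about the other side.
The insurer plays Premium plan: E[Premium plan] = 9/20·(9) + 1/4·(6) + 3/10·(9) = 33/4; E[Basic plan] = 17/2. Not best-responding. ✗
The applicant (risk level low-risk), facing Premium plan: Plan X gives -9, Plan Y gives 1, Decline gives -2. Proposed Decline is not best — profitable deviation exists. ✗
The applicant (risk level moderate-risk), facing Premium plan: Plan X gives 8, Plan Y gives -8, Decline gives -4. Proposed Plan X is best. ✓
The applicant (risk level high-risk), facing Premium plan: Plan X gives 13, Plan Y gives 5, Decline gives 14. Proposed Decline is best. ✓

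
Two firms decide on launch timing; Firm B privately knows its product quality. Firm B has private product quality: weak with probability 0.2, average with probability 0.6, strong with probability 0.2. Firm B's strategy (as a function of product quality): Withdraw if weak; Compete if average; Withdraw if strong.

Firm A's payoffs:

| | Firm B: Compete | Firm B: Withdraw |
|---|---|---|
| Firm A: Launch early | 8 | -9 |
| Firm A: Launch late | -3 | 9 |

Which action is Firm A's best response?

E[Launch early] = 0.2·(-9) + 0.6·(8) + 0.2·(-9) = 1.2
E[Launch late] = 0.2·(9) + 0.6·(-3) + 0.2·(9) = 1.8
Best response: Launch late (1.8 is the largest).

Launch late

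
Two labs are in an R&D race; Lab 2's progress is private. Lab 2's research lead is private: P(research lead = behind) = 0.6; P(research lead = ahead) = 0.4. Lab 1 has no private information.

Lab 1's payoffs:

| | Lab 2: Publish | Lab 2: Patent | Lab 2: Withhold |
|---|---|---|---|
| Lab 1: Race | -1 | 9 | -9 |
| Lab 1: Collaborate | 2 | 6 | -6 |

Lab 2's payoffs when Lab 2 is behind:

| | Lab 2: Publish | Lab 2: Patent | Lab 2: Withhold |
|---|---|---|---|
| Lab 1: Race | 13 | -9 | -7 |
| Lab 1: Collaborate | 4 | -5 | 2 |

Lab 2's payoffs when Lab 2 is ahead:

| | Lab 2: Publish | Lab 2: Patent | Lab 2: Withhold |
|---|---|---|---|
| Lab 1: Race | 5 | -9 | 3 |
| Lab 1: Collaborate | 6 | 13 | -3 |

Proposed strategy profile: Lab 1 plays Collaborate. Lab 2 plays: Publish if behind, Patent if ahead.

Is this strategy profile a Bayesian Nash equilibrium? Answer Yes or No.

Lab 1 plays Collaborate: E[Collaborate] = 0.6·(2) + 0.4·(6) = 3.6; E[Race] = 3. Best-responding. ✓
Lab 2 (research lead behind), facing Collaborate: Publish gives 4, Patent gives -5, Withhold gives 2. Proposed Publish is best. ✓
Lab 2 (research lead ahead), facing Collaborate: Publish gives 6, Patent gives 13, Withhold gives -3. Proposed Patent is best. ✓

Yes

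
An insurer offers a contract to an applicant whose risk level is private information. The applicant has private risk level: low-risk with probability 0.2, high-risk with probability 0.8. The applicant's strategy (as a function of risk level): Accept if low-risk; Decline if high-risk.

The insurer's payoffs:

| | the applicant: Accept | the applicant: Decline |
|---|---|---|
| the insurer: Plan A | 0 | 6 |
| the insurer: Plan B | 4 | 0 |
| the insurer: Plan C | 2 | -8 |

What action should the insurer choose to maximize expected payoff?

Plan A

E[Plan A] = 0.2·(0) + 0.8·(6) = 4.8
E[Plan B] = 0.2·(4) + 0.8·(0) = 0.8
E[Plan C] = 0.2·(2) + 0.8·(-8) = -6
Best response: Plan A (4.8 is the largest).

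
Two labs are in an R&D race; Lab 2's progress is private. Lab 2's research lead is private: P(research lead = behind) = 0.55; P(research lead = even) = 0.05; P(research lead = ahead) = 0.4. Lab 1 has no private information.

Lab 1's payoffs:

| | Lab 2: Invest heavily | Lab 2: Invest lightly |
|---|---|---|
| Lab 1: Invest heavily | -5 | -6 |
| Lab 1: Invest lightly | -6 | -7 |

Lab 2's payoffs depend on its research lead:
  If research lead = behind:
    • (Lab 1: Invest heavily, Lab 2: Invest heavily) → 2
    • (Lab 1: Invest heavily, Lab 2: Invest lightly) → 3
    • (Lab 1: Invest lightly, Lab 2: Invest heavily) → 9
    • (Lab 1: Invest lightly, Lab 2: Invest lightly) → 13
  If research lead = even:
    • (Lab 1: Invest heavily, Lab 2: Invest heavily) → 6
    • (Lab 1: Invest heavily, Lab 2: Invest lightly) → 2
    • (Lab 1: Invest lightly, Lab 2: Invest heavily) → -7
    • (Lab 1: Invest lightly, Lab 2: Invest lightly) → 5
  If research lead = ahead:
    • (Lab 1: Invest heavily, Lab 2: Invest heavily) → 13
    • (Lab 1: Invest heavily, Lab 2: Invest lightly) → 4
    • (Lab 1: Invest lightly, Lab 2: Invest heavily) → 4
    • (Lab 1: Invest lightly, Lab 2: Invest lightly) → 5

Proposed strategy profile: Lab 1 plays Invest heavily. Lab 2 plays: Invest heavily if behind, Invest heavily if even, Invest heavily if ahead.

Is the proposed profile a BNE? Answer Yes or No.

Lab 1 plays Invest heavily: E[Invest heavily] = 0.55·(-5) + 0.05·(-5) + 0.4·(-5) = -5; E[Invest lightly] = -6. Best-responding. ✓
Lab 2 (research lead behind), facing Invest heavily: Invest heavily gives 2, Invest lightly gives 3. Proposed Invest heavily is not best — profitable deviation exists. ✗
Lab 2 (research lead even), facing Invest heavily: Invest heavily gives 6, Invest lightly gives 2. Proposed Invest heavily is best. ✓
Lab 2 (research lead ahead), facing Invest heavily: Invest heavily gives 13, Invest lightly gives 4. Proposed Invest heavily is best. ✓

No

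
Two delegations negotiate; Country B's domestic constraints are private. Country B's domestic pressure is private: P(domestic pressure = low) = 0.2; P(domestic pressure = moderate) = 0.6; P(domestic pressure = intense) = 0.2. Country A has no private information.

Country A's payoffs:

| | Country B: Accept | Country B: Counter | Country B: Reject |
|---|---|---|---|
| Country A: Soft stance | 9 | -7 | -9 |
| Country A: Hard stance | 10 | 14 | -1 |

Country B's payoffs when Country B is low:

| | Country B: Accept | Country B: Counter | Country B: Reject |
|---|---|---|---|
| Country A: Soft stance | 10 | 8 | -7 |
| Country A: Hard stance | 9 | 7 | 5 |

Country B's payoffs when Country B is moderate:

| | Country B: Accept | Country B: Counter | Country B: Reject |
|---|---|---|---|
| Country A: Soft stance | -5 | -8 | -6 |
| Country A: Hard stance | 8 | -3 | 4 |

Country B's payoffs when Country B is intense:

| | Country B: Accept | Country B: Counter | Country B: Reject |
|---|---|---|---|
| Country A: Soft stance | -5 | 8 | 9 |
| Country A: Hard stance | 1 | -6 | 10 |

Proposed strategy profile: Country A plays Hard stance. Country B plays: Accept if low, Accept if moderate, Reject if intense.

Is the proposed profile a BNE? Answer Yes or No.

Country A plays Hard stance: E[Hard stance] = 0.2·(10) + 0.6·(10) + 0.2·(-1) = 7.8; E[Soft stance] = 5.4. Best-responding. ✓
Country B (domestic pressure low), facing Hard stance: Accept gives 9, Counter gives 7, Reject gives 5. Proposed Accept is best. ✓
Country B (domestic pressure moderate), facing Hard stance: Accept gives 8, Counter gives -3, Reject gives 4. Proposed Accept is best. ✓
Country B (domestic pressure intense), facing Hard stance: Accept gives 1, Counter gives -6, Reject gives 10. Proposed Reject is best. ✓

Yes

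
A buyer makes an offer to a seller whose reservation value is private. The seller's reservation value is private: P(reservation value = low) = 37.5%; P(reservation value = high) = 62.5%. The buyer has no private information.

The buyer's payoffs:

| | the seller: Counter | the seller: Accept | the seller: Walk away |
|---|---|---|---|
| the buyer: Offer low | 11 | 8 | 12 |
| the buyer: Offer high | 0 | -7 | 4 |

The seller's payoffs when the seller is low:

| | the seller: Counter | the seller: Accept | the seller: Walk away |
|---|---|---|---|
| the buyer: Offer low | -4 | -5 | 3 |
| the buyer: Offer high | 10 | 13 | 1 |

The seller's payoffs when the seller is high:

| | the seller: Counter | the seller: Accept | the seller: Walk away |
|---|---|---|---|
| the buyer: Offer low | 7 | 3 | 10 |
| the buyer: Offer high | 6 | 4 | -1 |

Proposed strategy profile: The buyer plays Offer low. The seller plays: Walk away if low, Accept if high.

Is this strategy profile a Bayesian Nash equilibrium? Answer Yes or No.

No

The buyer plays Offer low: E[Offer low] = 0.375·(12) + 0.625·(8) = 9.5; E[Offer high] = -2.875. Best-responding. ✓
The seller (reservation value low), facing Offer low: Counter gives -4, Accept gives -5, Walk away gives 3. Proposed Walk away is best. ✓
The seller (reservation value high), facing Offer low: Counter gives 7, Accept gives 3, Walk away gives 10. Proposed Accept is not best — profitable deviation exists. ✗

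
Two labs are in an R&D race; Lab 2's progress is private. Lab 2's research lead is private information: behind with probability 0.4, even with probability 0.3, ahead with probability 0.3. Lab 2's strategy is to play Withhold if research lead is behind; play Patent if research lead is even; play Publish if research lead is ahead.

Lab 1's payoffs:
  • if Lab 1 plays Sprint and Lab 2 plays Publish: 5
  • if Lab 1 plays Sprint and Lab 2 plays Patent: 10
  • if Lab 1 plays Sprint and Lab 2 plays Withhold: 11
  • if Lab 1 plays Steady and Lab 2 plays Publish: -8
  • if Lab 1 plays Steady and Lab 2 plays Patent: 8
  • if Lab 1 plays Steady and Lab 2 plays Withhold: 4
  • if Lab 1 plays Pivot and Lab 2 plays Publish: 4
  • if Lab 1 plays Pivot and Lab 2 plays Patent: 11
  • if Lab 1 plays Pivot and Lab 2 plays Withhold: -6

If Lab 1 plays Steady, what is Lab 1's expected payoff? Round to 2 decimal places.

E[Steady] = 0.4·4 + 0.3·8 + 0.3·(-8) = 1.6 + 2.4 + (-2.4) = 1.6

1.60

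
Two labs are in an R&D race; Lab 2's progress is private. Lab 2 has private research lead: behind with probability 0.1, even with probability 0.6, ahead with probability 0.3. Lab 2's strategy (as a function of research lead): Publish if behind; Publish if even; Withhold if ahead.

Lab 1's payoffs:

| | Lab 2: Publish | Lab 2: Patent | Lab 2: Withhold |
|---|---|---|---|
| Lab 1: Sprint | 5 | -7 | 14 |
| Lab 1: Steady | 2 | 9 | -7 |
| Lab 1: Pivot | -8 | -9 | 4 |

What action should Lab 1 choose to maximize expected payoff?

Sprint

E[Sprint] = 0.1·(5) + 0.6·(5) + 0.3·(14) = 7.7
E[Steady] = 0.1·(2) + 0.6·(2) + 0.3·(-7) = -0.7
E[Pivot] = 0.1·(-8) + 0.6·(-8) + 0.3·(4) = -4.4
Best response: Sprint (7.7 is the largest).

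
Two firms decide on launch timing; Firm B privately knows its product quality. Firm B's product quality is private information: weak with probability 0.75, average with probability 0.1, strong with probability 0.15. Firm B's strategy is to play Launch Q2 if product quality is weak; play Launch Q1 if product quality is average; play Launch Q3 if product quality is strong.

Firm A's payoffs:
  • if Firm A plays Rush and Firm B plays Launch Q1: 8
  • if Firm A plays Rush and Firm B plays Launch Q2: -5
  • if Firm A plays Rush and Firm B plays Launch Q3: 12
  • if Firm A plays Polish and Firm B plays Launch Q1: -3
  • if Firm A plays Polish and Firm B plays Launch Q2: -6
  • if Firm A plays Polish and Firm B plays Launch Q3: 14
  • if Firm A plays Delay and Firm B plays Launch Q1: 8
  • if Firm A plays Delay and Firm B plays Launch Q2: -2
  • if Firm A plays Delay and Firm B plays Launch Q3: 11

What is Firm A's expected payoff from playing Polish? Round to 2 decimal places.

E[Polish] = 0.75·(-6) + 0.1·(-3) + 0.15·14 = (-4.5) + (-0.3) + 2.1 = -2.7

-2.70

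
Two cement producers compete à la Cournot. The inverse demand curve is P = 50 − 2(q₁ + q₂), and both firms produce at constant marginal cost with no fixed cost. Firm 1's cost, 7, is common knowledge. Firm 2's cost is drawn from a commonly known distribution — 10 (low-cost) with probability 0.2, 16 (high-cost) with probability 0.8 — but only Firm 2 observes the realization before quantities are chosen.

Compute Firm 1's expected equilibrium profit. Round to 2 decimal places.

143.37

Firm 2 with cost c maximizes (50 − 2(q₁+q₂) − c)·q₂, giving q₂(c) = (50 − c − 2q₁)/4.
E[c₂] = 0.2·10 + 0.8·16 = 14.8
Firm 1's FOC against E[q₂] yields q₁ = (50 − 2·7 + E[c₂])/6 = (50 − 14 + 14.8)/6 = 8.46667.
E[P] = 50 − 2·(q₁ + E[q₂]) = 23.9333; Firm 1's expected profit = (E[P] − 7)·q₁ = (23.9333 − 7)·8.46667 = 143.369.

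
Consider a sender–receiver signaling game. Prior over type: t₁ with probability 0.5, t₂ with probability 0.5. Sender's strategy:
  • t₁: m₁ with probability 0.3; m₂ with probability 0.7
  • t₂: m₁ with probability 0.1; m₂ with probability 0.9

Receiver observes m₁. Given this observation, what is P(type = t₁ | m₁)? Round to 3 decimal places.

0.750

P(m₁) = 0.5·0.3 + 0.5·0.1 = 0.2
P(t₁ | m₁) = (0.5·0.3) / 0.2 = 0.15 / 0.2 = 0.75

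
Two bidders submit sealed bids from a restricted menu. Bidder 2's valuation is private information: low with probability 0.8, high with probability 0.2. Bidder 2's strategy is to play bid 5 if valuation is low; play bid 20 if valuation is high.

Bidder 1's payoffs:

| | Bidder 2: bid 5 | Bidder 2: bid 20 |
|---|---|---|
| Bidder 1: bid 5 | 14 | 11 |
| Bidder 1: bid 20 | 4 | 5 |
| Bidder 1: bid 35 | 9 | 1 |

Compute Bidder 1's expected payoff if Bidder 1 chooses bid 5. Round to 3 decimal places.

13.400

E[bid 5] = 0.8·14 + 0.2·11 = 11.2 + 2.2 = 13.4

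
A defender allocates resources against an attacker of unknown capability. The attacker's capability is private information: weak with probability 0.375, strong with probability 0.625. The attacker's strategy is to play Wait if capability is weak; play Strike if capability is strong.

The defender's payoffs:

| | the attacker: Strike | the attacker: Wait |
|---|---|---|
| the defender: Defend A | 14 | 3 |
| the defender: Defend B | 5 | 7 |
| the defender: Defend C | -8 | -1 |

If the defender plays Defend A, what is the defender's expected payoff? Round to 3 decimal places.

9.875

E[Defend A] = 0.375·3 + 0.625·14 = 1.125 + 8.75 = 9.875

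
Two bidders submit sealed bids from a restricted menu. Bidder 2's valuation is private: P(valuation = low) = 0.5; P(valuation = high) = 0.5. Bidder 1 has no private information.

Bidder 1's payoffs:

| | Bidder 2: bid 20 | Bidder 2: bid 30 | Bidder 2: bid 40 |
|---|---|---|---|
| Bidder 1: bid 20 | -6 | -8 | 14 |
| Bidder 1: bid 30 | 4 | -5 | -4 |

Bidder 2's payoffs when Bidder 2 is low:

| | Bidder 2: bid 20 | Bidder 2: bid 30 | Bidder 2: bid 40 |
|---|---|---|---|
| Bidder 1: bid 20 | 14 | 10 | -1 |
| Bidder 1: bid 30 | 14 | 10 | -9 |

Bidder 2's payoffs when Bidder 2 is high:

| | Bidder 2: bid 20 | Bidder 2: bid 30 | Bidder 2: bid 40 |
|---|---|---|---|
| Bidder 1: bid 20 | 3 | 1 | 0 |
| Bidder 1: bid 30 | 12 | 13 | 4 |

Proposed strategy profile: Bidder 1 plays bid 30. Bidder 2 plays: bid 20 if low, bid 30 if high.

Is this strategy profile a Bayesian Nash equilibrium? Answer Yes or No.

Yes

A profile is a BNE iff every type of every player is best-responding given beliefs about the other side.
Bidder 1 plays bid 30: E[bid 30] = 0.5·(4) + 0.5·(-5) = -0.5; E[bid 20] = -7. Best-responding. ✓
Bidder 2 (valuation low), facing bid 30: bid 20 gives 14, bid 30 gives 10, bid 40 gives -9. Proposed bid 20 is best. ✓
Bidder 2 (valuation high), facing bid 30: bid 20 gives 12, bid 30 gives 13, bid 40 gives 4. Proposed bid 30 is best. ✓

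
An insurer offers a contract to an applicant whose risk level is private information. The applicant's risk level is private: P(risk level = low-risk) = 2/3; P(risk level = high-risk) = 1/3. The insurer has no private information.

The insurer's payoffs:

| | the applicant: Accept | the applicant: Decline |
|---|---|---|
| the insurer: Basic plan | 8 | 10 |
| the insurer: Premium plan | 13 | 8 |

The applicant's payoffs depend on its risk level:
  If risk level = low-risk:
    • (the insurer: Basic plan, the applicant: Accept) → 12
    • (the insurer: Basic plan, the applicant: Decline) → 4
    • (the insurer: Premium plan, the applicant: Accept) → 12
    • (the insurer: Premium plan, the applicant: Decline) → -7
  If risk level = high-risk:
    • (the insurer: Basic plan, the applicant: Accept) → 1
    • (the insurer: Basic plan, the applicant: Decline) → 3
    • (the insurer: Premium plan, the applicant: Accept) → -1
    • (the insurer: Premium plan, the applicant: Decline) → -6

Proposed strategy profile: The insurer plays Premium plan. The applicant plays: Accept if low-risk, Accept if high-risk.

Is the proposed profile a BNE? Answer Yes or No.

Yes

The insurer plays Premium plan: E[Premium plan] = 2/3·(13) + 1/3·(13) = 13; E[Basic plan] = 8. Best-responding. ✓
The applicant (risk level low-risk), facing Premium plan: Accept gives 12, Decline gives -7. Proposed Accept is best. ✓
The applicant (risk level high-risk), facing Premium plan: Accept gives -1, Decline gives -6. Proposed Accept is best. ✓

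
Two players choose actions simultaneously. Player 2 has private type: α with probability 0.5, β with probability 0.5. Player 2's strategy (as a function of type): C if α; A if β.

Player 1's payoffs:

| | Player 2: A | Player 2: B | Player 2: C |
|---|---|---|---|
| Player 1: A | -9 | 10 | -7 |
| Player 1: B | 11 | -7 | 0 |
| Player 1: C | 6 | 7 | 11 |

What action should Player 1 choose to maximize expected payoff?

E[A] = 0.5·(-7) + 0.5·(-9) = -8
E[B] = 0.5·(0) + 0.5·(11) = 5.5
E[C] = 0.5·(11) + 0.5·(6) = 8.5
Best response: C (8.5 is the largest).

C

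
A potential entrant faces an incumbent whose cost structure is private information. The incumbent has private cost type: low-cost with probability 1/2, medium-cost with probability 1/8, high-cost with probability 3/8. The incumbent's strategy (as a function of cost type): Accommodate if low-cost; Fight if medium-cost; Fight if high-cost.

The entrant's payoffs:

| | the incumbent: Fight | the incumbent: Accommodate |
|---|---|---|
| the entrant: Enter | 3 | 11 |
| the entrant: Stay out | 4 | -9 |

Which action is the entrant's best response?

Enter

E[Enter] = 1/2·(11) + 1/8·(3) + 3/8·(3) = 7
E[Stay out] = 1/2·(-9) + 1/8·(4) + 3/8·(4) = -5/2
Best response: Enter (7 is the largest).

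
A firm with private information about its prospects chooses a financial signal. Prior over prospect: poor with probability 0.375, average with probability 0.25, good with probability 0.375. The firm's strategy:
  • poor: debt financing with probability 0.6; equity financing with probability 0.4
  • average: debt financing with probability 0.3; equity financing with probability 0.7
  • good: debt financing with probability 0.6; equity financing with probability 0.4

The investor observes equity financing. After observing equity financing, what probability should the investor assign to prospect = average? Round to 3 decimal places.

Apply Bayes' rule using the sender's strategy as the likelihood.
P(equity financing) = 0.375·0.4 + 0.25·0.7 + 0.375·0.4 = 0.475
P(average | equity financing) = (0.25·0.7) / 0.475 = 0.175 / 0.475 = 0.368421

0.368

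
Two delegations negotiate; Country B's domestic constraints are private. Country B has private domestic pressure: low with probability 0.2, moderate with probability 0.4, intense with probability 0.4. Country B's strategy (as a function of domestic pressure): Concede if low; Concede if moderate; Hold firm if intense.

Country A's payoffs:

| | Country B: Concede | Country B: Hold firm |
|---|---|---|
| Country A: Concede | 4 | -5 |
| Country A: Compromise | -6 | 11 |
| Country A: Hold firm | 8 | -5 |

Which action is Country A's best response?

Hold firm

E[Concede] = 0.2·(4) + 0.4·(4) + 0.4·(-5) = 0.4
E[Compromise] = 0.2·(-6) + 0.4·(-6) + 0.4·(11) = 0.8
E[Hold firm] = 0.2·(8) + 0.4·(8) + 0.4·(-5) = 2.8
Best response: Hold firm (2.8 is the largest).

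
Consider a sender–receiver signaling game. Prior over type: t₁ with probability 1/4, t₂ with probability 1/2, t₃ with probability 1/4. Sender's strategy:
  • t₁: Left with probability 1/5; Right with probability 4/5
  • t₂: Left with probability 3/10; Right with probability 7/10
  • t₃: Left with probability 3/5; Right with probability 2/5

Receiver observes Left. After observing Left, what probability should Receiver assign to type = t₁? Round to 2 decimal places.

0.14

Apply Bayes' rule using the sender's strategy as the likelihood.
P(Left) = (1/4)·(1/5) + (1/2)·(3/10) + (1/4)·(3/5) = 7/20
P(t₁ | Left) = ((1/4)·(1/5)) / (7/20) = (1/20) / (7/20) = 1/7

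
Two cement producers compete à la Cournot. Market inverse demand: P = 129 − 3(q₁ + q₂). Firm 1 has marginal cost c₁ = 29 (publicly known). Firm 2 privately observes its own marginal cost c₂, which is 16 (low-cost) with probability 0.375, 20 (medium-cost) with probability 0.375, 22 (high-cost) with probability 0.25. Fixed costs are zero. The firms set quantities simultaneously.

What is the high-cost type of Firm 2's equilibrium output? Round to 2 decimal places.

12.83

Type-c best response for Firm 2: q₂(c) = (129 − c)/6 − q₁/2.
Firm 1 maximizes expected profit; its first-order condition is 129 − 6q₁ − 3E[q₂] − 29 = 0.
Substituting E[q₂] and solving: E[c₂] = 19, so q₁ = (129 − 2·29 + 19)/9 = 10.
q₂(high-cost) = (129 − 22 − 3·10)/6 = 12.8333.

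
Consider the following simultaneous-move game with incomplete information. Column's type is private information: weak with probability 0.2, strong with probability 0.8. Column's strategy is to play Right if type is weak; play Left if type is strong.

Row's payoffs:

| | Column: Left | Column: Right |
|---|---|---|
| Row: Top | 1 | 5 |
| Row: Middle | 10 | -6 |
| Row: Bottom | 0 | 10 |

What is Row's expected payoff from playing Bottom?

Take the expectation over Column's type, weighting each type's action by its prior probability.
E[Bottom] = 0.2·10 + 0.8·0 = 2 + 0 = 2

2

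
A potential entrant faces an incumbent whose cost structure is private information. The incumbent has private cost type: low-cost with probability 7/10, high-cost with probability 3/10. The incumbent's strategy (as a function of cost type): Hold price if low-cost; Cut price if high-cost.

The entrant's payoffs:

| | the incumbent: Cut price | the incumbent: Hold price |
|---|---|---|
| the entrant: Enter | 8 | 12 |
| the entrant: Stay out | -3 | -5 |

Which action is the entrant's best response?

Enter

Compute the entrant's expected payoff for each action, taking the expectation over the incumbent's type.
E[Enter] = 7/10·(12) + 3/10·(8) = 54/5
E[Stay out] = 7/10·(-5) + 3/10·(-3) = -22/5
Best response: Enter (54/5 is the largest).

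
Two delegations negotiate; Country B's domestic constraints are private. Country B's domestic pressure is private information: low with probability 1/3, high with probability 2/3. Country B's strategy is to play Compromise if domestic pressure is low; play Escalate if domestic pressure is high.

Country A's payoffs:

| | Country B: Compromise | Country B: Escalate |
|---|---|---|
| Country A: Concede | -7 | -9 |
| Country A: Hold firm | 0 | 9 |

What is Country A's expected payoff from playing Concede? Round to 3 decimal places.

E[Concede] = 1/3·(-7) + 2/3·(-9) = (-7/3) + (-6) = -25/3

-8.333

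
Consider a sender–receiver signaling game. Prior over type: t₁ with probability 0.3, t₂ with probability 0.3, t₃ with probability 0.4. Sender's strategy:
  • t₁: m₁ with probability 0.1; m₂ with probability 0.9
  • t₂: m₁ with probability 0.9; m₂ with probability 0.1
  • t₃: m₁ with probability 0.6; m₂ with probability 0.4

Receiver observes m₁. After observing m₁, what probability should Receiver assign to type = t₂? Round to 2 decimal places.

0.50

P(m₁) = 0.3·0.1 + 0.3·0.9 + 0.4·0.6 = 0.54
P(t₂ | m₁) = (0.3·0.9) / 0.54 = 0.27 / 0.54 = 0.5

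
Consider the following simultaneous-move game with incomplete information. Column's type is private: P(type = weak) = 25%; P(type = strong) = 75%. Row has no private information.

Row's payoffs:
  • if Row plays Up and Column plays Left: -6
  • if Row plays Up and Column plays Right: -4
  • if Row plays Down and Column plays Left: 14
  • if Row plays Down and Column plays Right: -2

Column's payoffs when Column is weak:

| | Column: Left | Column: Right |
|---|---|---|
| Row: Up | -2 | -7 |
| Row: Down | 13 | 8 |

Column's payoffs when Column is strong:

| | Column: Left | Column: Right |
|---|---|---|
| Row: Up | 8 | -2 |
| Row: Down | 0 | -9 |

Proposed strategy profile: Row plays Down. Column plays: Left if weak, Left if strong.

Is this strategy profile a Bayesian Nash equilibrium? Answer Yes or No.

Yes

Row plays Down: E[Down] = 0.25·(14) + 0.75·(14) = 14; E[Up] = -6. Best-responding. ✓
Column (type weak), facing Down: Left gives 13, Right gives 8. Proposed Left is best. ✓
Column (type strong), facing Down: Left gives 0, Right gives -9. Proposed Left is best. ✓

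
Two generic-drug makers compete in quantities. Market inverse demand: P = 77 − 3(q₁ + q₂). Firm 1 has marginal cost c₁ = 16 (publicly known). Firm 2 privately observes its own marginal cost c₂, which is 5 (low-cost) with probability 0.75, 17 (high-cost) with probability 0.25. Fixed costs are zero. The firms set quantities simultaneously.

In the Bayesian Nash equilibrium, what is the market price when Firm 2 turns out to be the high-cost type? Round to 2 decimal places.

38.17

Type-c best response for Firm 2: q₂(c) = (77 − c)/6 − q₁/2.
Firm 1 maximizes expected profit; its first-order condition is 77 − 6q₁ − 3E[q₂] − 16 = 0.
Substituting E[q₂] and solving: E[c₂] = 8, so q₁ = (77 − 2·16 + 8)/9 = 5.88889.
q₂(high-cost) = 7.05556, so P = 77 − 3·(5.88889 + 7.05556) = 38.1667.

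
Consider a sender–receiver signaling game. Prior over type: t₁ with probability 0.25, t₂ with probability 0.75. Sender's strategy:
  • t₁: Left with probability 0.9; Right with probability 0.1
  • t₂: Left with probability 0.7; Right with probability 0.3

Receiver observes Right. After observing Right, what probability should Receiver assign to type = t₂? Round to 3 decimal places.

P(Right) = 0.25·0.1 + 0.75·0.3 = 0.25
P(t₂ | Right) = (0.75·0.3) / 0.25 = 0.225 / 0.25 = 0.9

0.900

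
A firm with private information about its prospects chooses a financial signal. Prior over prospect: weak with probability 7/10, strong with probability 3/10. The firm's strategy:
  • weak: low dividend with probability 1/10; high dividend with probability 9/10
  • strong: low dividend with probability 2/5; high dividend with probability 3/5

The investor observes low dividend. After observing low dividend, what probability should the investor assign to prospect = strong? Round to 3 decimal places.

0.632

P(low dividend) = (7/10)·(1/10) + (3/10)·(2/5) = 19/100
P(strong | low dividend) = ((3/10)·(2/5)) / (19/100) = (3/25) / (19/100) = 12/19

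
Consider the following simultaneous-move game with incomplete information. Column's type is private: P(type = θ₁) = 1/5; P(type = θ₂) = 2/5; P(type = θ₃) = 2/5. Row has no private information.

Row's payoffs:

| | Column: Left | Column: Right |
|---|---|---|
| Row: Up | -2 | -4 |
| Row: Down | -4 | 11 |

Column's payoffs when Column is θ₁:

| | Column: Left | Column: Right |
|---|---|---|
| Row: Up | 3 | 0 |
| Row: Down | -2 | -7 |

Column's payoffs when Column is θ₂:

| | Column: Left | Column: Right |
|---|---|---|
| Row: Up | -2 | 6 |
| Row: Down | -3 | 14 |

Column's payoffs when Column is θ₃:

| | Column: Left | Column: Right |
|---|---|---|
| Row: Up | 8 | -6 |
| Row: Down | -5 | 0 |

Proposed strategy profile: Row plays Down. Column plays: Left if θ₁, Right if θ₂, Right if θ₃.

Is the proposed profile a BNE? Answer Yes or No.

Row plays Down: E[Down] = 1/5·(-4) + 2/5·(11) + 2/5·(11) = 8; E[Up] = -18/5. Best-responding. ✓
Column (type θ₁), facing Down: Left gives -2, Right gives -7. Proposed Left is best. ✓
Column (type θ₂), facing Down: Left gives -3, Right gives 14. Proposed Right is best. ✓
Column (type θ₃), facing Down: Left gives -5, Right gives 0. Proposed Right is best. ✓

Yes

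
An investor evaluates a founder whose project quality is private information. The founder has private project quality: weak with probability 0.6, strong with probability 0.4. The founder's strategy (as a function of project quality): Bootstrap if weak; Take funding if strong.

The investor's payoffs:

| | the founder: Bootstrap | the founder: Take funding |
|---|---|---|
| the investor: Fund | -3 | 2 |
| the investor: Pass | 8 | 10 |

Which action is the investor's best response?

Pass

Compute the investor's expected payoff for each action, taking the expectation over the founder's type.
E[Fund] = 0.6·(-3) + 0.4·(2) = -1
E[Pass] = 0.6·(8) + 0.4·(10) = 8.8
Best response: Pass (8.8 is the largest).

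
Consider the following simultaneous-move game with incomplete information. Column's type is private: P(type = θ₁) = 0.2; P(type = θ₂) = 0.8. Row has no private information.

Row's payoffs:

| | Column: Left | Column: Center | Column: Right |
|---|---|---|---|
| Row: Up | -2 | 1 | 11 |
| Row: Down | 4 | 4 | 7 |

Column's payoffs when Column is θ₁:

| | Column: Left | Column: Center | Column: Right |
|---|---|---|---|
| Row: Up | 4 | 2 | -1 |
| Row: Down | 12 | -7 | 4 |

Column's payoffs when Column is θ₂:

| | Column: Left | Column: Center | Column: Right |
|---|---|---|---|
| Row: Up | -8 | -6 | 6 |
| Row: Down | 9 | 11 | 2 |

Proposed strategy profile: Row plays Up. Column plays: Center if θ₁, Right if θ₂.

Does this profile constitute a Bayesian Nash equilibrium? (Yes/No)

Row plays Up: E[Up] = 0.2·(1) + 0.8·(11) = 9; E[Down] = 6.4. Best-responding. ✓
Column (type θ₁), facing Up: Left gives 4, Center gives 2, Right gives -1. Proposed Center is not best — profitable deviation exists. ✗
Column (type θ₂), facing Up: Left gives -8, Center gives -6, Right gives 6. Proposed Right is best. ✓

No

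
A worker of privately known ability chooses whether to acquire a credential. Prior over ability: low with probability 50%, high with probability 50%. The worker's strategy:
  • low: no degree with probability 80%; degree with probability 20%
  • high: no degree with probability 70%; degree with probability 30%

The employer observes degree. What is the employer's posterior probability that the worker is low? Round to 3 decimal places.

0.400

Apply Bayes' rule using the sender's strategy as the likelihood.
P(degree) = 0.5·0.2 + 0.5·0.3 = 0.25
P(low | degree) = (0.5·0.2) / 0.25 = 0.1 / 0.25 = 0.4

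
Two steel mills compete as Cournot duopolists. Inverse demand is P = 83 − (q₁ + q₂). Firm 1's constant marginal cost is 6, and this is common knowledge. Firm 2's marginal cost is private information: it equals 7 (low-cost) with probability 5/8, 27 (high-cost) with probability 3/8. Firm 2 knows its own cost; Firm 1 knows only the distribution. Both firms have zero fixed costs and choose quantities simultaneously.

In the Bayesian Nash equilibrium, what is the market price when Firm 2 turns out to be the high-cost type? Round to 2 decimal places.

Each type of Firm 2 best-responds to q₁; Firm 1 best-responds to the expected q₂ over Firm 2's types.
Firm 2 with cost c maximizes (83 − (q₁+q₂) − c)·q₂, giving q₂(c) = (83 − c − q₁)/2.
E[c₂] = 5/8·7 + 3/8·27 = 14.5
Firm 1's FOC against E[q₂] yields q₁ = (83 − 2·6 + E[c₂])/3 = (83 − 12 + 14.5)/3 = 28.5.
q₂(high-cost) = 13.75, so P = 83 − (28.5 + 13.75) = 40.75.

40.75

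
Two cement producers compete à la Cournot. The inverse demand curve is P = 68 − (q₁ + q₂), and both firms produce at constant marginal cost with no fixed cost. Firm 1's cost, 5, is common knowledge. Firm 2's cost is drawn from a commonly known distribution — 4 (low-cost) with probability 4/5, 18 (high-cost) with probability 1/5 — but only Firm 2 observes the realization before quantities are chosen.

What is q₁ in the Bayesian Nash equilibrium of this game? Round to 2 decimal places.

21.60

Firm 2 with cost c maximizes (68 − (q₁+q₂) − c)·q₂, giving q₂(c) = (68 − c − q₁)/2.
E[c₂] = 4/5·4 + 1/5·18 = 6.8
Firm 1's FOC against E[q₂] yields q₁ = (68 − 2·5 + E[c₂])/3 = (68 − 10 + 6.8)/3 = 21.6.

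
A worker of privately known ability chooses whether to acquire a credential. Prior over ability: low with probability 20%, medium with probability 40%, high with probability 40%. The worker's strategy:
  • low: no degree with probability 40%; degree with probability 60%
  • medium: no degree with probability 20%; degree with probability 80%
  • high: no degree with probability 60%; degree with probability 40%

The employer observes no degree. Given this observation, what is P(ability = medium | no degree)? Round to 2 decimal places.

0.20

P(no degree) = 0.2·0.4 + 0.4·0.2 + 0.4·0.6 = 0.4
P(medium | no degree) = (0.4·0.2) / 0.4 = 0.08 / 0.4 = 0.2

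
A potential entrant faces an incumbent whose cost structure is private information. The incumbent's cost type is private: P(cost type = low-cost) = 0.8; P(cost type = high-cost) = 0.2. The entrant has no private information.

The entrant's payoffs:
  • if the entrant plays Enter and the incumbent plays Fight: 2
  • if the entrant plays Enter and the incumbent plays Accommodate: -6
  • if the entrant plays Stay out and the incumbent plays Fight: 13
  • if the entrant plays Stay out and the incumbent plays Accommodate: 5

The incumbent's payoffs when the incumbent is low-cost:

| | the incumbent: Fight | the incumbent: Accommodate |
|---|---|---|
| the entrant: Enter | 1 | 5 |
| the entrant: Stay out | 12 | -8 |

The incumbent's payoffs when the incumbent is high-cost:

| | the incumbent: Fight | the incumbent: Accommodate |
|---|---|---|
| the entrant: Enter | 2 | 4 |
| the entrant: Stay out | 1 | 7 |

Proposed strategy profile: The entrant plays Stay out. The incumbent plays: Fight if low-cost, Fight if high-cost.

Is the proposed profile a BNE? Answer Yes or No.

The entrant plays Stay out: E[Stay out] = 0.8·(13) + 0.2·(13) = 13; E[Enter] = 2. Best-responding. ✓
The incumbent (cost type low-cost), facing Stay out: Fight gives 12, Accommodate gives -8. Proposed Fight is best. ✓
The incumbent (cost type high-cost), facing Stay out: Fight gives 1, Accommodate gives 7. Proposed Fight is not best — profitable deviation exists. ✗

No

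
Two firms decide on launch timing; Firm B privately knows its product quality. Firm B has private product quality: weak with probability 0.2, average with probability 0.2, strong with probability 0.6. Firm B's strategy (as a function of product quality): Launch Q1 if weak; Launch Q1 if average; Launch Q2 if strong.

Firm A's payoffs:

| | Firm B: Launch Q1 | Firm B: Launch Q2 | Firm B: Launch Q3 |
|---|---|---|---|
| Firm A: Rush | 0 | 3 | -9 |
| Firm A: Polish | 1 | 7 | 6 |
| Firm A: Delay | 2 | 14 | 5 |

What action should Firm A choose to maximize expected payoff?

Compute Firm A's expected payoff for each action, taking the expectation over Firm B's type.
E[Rush] = 0.2·(0) + 0.2·(0) + 0.6·(3) = 1.8
E[Polish] = 0.2·(1) + 0.2·(1) + 0.6·(7) = 4.6
E[Delay] = 0.2·(2) + 0.2·(2) + 0.6·(14) = 9.2
Best response: Delay (9.2 is the largest).

Delay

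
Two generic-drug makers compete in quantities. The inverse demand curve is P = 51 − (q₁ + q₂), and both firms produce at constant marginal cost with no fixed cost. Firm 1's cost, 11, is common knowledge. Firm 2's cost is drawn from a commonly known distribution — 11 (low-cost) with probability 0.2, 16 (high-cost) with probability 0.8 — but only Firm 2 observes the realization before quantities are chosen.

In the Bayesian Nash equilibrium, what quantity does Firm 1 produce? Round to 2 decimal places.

14.67

Each type of Firm 2 best-responds to q₁; Firm 1 best-responds to the expected q₂ over Firm 2's types.
Firm 2 with cost c maximizes (51 − (q₁+q₂) − c)·q₂, giving q₂(c) = (51 − c − q₁)/2.
E[c₂] = 0.2·11 + 0.8·16 = 15
Firm 1's FOC against E[q₂] yields q₁ = (51 − 2·11 + E[c₂])/3 = (51 − 22 + 15)/3 = 14.6667.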